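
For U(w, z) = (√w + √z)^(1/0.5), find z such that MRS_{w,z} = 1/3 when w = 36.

z = 4

For CES with ρ = 0.5, MRS = √(z/w).
Setting √(z/36) = 1/3 gives z/36 = 1/9 and z = 4.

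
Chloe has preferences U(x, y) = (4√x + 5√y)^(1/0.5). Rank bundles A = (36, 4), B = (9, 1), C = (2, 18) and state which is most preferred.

Evaluate utility at each bundle:
U(A) = 1156.000.
U(B) = 289.000.
U(C) = 722.000.
Highest utility is A, so A ≻ C ≻ B.

Bundle A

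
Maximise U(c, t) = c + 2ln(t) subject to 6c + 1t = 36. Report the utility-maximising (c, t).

c* = 4, t* = 12

MU_c = 1, MU_t = 2/t.
MRS = 1 ÷ (2/t).
Tangency: set MRS = p_c/p_t = 6/1 = 6.
MRS depends only on t: 0.5·t = 6 ⇒ t* = 6/0.5 = 12.
From the budget, 6·c = 36 − 1·12 = 24, so c* = 4.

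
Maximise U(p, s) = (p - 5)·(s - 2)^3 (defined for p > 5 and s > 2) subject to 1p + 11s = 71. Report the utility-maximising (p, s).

p* = 16, s* = 5

MU_p = (s−2)^3, MU_s = 3·(p−5)·(s−2)^2.
MRS = (1/3)·(s−2)/(p−5).
Tangency: set MRS = p_p/p_s = 1/11.
So (1/3)·(s − 2)/(p − 5) = 1/11, i.e. (s − 2) = (3/11)·(p − 5).
Rewrite the budget in excess-of-subsistence terms: 1·(p − 5) + 11·(s − 2) = 71 − 1·5 − 11·2 = 44.
Substituting, 4·(p − 5) = 44, so p − 5 = 11 and p* = 16.
Then s − 2 = (3/11)·11 = 3, so s* = 5.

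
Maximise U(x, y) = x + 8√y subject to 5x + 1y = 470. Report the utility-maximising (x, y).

MU_x = 1, MU_y = 8/(2√y).
MRS = 1 ÷ (8/(2√y)).
Tangency: set MRS = p_x/p_y = 5/1 = 5.
MRS depends only on y: 0.25·√y = 5 ⇒ √y = 5/0.25 = 20 ⇒ y* = 400.
From the budget, 5·x = 470 − 1·400 = 70, so x* = 14.

x* = 14, y* = 400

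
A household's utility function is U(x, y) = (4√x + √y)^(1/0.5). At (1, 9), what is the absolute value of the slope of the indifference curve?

For CES with ρ = 0.5, MRS = (4/1)·√(y/x).
At (1, 9): MRS = 12.
That is, one extra unit of x is worth 12 units of y at the margin.

MRS = 12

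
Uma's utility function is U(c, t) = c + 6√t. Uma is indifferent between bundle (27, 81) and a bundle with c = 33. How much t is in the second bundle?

U(27, 81) = 81.
Set U(33, t) = 81 and solve.
With c = 33: 6√t = 81 − 33 = 48, so √t = 8 and t = 64.
Check: U(33, 64) = 81.

t = 64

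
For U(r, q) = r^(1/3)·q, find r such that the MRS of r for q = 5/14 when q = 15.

MU_r = 1/3·r^(-2/3)·q and MU_q = r^(1/3).
MRS = MU_r/MU_q = (1/3)·q/r.
Substitute q = 15: MRS = 5/r. Setting 5/r = 5/14 gives r = 5/(5/14) = 14.

r = 14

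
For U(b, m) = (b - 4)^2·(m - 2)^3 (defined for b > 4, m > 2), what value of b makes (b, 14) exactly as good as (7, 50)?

b = 28

U(7, 50) = 995328.
Set U(b, 14) = 995328 and solve.
With m = 14: (14 − 2)^3 = 1728, so (b − 4)^2 = 995328/1728 = 576.
Taking the square root (with b > 4): b − 4 = 24, so b = 28.
Check: U(28, 14) = 995328.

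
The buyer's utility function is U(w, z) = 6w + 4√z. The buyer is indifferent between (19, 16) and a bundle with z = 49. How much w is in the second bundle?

U(19, 16) = 130.
Set U(w, 49) = 130 and solve.
With z = 49: √49 = 7, so 6w = 130 − 4·7 = 102 and w = 17.
Check: U(17, 49) = 130.

w = 17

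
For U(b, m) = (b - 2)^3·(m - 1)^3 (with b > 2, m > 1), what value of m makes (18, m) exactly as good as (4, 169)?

m = 22

U(4, 169) = 37933056.
Set U(18, m) = 37933056 and solve.
With b = 18: (18 − 2)^3 = 4096, so (m − 1)^3 = 37933056/4096 = 9261.
Taking the cube root (with m > 1): m − 1 = 21, so m = 22.
Check: U(18, 22) = 37933056.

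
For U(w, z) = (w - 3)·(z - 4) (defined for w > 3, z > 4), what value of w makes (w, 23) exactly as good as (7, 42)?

w = 11

U(7, 42) = 152.
Set U(w, 23) = 152 and solve.
With z = 23: (23 − 4) = 19, so (w − 3) = 152/19 = 8.
So w = 3 + 8 = 11.
Check: U(11, 23) = 152.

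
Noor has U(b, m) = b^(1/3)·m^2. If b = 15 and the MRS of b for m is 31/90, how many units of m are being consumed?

MU_b = 1/3·b^(-2/3)·m^2 and MU_m = 2·b^(1/3)·m.
MRS = MU_b/MU_m = (1/6)·m/b.
Substitute b = 15: MRS = m/90. Setting m/90 = 31/90 gives m = (31/90)·90 = 31.

m = 31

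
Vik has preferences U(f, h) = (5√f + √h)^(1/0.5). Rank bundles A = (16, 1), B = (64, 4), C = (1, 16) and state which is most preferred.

Evaluate utility at each bundle:
U(A) = 441.000.
U(B) = 1764.000.
U(C) = 81.000.
Highest utility is B, so B ≻ A ≻ C.

Bundle B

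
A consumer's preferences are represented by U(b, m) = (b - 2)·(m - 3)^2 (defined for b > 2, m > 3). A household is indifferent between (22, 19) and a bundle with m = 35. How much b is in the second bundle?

b = 7

U(22, 19) = 5120.
Set U(b, 35) = 5120 and solve.
With m = 35: (35 − 3)^2 = 1024, so (b − 2) = 5120/1024 = 5.
So b = 2 + 5 = 7.
Check: U(7, 35) = 5120.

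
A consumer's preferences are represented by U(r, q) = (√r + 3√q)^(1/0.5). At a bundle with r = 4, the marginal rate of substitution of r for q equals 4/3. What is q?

For CES with ρ = 0.5, MRS = (1/3)·√(q/r).
Setting (1/3)·√(q/4) = 4/3 gives √(q/4) = 4, so q/4 = 16 and q = 64.

q = 64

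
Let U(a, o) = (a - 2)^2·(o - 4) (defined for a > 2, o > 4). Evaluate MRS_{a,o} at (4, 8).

MU_a = 2·(a−2)·(o−4), MU_o = (a−2)^2.
MRS = (2/1)·(o−4)/(a−2).
At (4, 8): MRS = 4.
The indifference curve has slope −4 at this bundle.

MRS = 4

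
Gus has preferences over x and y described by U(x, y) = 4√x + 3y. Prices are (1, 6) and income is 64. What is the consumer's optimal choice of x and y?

MU_x = 4/(2√x), MU_y = 3.
MRS = 4/(2√x) ÷ 3.
Tangency: set MRS = p_x/p_y = 1/6.
MRS depends only on x: (2/3)/√x = 1/6 ⇒ √x = (2/3)/(1/6) = 4 ⇒ x* = 16.
From the budget, 6·y = 64 − 1·16 = 48, so y* = 8.

x* = 16, y* = 8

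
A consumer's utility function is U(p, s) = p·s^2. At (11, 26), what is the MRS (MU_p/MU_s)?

MU_p = s^2 and MU_s = 2·p·s.
MRS = MU_p/MU_s = (1/2)·s/p.
At (11, 26): MRS = 13/11.
The indifference curve has slope −13/11 at this bundle.

MRS = 13/11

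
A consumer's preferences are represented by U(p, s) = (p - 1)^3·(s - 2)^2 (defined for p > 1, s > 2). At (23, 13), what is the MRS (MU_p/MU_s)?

MRS = 0.75

MU_p = 3·(p−1)^2·(s−2)^2, MU_s = 2·(p−1)^3·(s−2).
MRS = (3/2)·(s−2)/(p−1).
At (23, 13): MRS = 0.75.
That is, one extra unit of p is worth 0.75 units of s at the margin.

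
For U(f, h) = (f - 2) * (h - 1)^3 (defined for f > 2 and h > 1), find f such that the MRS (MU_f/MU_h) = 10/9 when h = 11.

MU_f = (h−1)^3, MU_h = 3·(f−2)·(h−1)^2.
MRS = (1/3)·(h−1)/(f−2).
Substitute h = 11: MRS = (10/3)/(f − 2). Setting this equal to 10/9 gives f − 2 = (10/3)/(10/9) = 3, so f = 5.

f = 5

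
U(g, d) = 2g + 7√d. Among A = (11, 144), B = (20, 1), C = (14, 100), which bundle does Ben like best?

Bundle A

Evaluate utility at each bundle:
U(A) = 106.000.
U(B) = 47.000.
U(C) = 98.000.
Highest utility is A, so A ≻ C ≻ B.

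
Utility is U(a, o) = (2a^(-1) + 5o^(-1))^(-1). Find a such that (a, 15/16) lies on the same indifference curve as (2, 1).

a = 3

U depends on (a, o) only through S = 2a^(-1) + 5o^(-1), so equal utility means equal S. At (2, 1): S = 6.
With o = 15/16: 5·(15/16)^(-1) = 16/3, so 2a^(-1) = 6 − 16/3 = 2/3, i.e. a^(-1) = 1/3.
Hence a = 1/(1/3) = 3.
Check: U(3, 15/16) = 0.1667.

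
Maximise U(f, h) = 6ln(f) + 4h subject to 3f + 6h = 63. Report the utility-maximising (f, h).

f* = 3, h* = 9

MU_f = 6/f, MU_h = 4.
MRS = 6/f ÷ 4.
Tangency: set MRS = p_f/p_h = 3/6 = 0.5.
MRS depends only on f: 1.5/f = 0.5 ⇒ f* = 1.5/0.5 = 3.
From the budget, 6·h = 63 − 3·3 = 54, so h* = 9.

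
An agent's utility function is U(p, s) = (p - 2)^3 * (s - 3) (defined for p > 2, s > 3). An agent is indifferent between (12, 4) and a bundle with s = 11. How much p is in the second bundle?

p = 7

U(12, 4) = 1000.
Set U(p, 11) = 1000 and solve.
With s = 11: (11 − 3) = 8, so (p − 2)^3 = 1000/8 = 125.
Taking the cube root (with p > 2): p − 2 = 5, so p = 7.
Check: U(7, 11) = 1000.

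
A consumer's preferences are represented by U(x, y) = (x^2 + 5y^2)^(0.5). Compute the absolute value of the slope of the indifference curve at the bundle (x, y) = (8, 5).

MRS = 8/25

For CES with ρ = 2, MRS = (1/5)·(y/x)^(-1).
At (8, 5): MRS = 8/25.
The indifference curve has slope −8/25 at this bundle.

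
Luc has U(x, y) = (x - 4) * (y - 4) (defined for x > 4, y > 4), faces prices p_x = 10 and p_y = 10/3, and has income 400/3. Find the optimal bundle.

MU_x = (y−4), MU_y = (x−4).
MRS = (y−4)/(x−4).
Tangency: set MRS = p_x/p_y = 10/(10/3) = 3.
So (y − 4)/(x − 4) = 3, i.e. (y − 4) = 3·(x − 4).
Rewrite the budget in excess-of-subsistence terms: 10·(x − 4) + (10/3)·(y − 4) = 400/3 − 10·4 − (10/3)·4 = 80.
Substituting, 20·(x − 4) = 80, so x − 4 = 4 and x* = 8.
Then y − 4 = 3·4 = 12, so y* = 16.

x* = 8, y* = 16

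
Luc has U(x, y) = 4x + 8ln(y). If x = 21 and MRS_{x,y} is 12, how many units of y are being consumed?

y = 24

MU_x = 4, MU_y = 8/y.
MRS = 4 ÷ (8/y).
MRS depends only on y: 0.5·y = 12 ⇒ y = 12/0.5 = 24.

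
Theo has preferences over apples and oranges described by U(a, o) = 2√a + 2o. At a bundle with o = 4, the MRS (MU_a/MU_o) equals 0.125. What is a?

MU_a = 2/(2√a), MU_o = 2.
MRS = 2/(2√a) ÷ 2.
MRS depends only on a: 0.5/√a = 0.125 ⇒ √a = 0.5/0.125 = 4 ⇒ a = 16.

a = 16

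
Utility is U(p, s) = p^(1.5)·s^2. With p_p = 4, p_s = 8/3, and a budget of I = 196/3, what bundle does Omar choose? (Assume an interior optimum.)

p* = 7, s* = 14

MU_p = 1.5·√p·s^2 and MU_s = 2·p^(1.5)·s.
MRS = MU_p/MU_s = (0.75)·s/p.
Tangency: set MRS = p_p/p_s = 4/(8/3) = 1.5.
So (0.75)·s/p = 1.5, i.e. s = 2·p.
Substitute into the budget 4·p + (8/3)·s = 196/3: (28/3)·p = 196/3, so p* = 7.
Then s* = 2·7 = 14.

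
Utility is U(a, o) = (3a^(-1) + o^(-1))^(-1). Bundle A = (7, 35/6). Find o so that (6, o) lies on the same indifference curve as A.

U depends on (a, o) only through S = 3a^(-1) + o^(-1), so equal utility means equal S. At (7, 35/6): S = 0.6.
With a = 6: 3·6^(-1) = 0.5, so o^(-1) = 0.6 − 0.5 = 0.1.
Hence o = 1/0.1 = 10.
Check: U(6, 10) = 1.6667.

o = 10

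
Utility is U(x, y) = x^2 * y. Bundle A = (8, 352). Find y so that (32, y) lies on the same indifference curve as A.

U(8, 352) = 22528.
Set U(32, y) = 22528 and solve.
With x = 32: 32^2 = 1024, so y = 22528/1024 = 22.
Check: U(32, 22) = 22528.

y = 22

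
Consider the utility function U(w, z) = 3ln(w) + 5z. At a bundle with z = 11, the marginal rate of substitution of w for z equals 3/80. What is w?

w = 16

MU_w = 3/w, MU_z = 5.
MRS = 3/w ÷ 5.
MRS depends only on w: 0.6/w = 3/80 ⇒ w = 0.6/(3/80) = 16.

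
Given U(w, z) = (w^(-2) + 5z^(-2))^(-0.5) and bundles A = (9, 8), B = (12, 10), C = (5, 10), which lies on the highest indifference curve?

Bundle B

Evaluate utility at each bundle:
U(A) = 3.325.
U(B) = 4.191.
U(C) = 3.333.
Highest utility is B, so B ≻ C ≻ A.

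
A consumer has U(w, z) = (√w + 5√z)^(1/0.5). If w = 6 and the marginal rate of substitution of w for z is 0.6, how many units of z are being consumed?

z = 54

For CES with ρ = 0.5, MRS = (1/5)·√(z/w).
Setting (1/5)·√(z/6) = 0.6 gives √(z/6) = 3, so z/6 = 9 and z = 54.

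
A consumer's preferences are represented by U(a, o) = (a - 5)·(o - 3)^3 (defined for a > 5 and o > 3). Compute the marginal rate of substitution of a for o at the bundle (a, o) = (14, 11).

MRS = 8/27

MU_a = (o−3)^3, MU_o = 3·(a−5)·(o−3)^2.
MRS = (1/3)·(o−3)/(a−5).
At (14, 11): MRS = 8/27.
That is, one extra unit of a is worth 8/27 units of o at the margin.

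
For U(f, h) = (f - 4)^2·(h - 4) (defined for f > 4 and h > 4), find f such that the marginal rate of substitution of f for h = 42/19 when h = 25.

f = 23

MU_f = 2·(f−4)·(h−4), MU_h = (f−4)^2.
MRS = (2/1)·(h−4)/(f−4).
Substitute h = 25: MRS = 42/(f − 4). Setting this equal to 42/19 gives f − 4 = 42/(42/19) = 19, so f = 23.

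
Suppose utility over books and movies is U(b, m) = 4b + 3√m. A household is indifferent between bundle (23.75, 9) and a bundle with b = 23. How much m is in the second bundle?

U(23.75, 9) = 104.
Set U(23, m) = 104 and solve.
With b = 23: 3√m = 104 − 4·23 = 12, so √m = 4 and m = 16.
Check: U(23, 16) = 104.

m = 16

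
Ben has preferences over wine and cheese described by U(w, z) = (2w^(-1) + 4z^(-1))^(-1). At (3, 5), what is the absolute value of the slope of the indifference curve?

For CES with ρ = -1, MRS = (2/4)·(z/w)^2.
At (3, 5): MRS = 25/18.
So at (3, 5) the consumer would give up 25/18 units of z for one more unit of w.

MRS = 25/18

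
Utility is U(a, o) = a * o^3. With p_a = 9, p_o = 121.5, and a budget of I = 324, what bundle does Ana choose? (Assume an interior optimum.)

a* = 9, o* = 2

MU_a = o^3 and MU_o = 3·a·o^2.
MRS = MU_a/MU_o = (1/3)·o/a.
Tangency: set MRS = p_a/p_o = 9/121.5 = 2/27.
So (1/3)·o/a = 2/27, i.e. o = (2/9)·a.
Substitute into the budget 9·a + 121.5·o = 324: 36·a = 324, so a* = 9.
Then o* = (2/9)·9 = 2.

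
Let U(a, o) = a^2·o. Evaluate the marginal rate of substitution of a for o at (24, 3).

MU_a = 2·a·o and MU_o = a^2.
MRS = MU_a/MU_o = (2/1)·o/a.
At (24, 3): MRS = 0.25.
That is, one extra unit of a is worth 0.25 units of o at the margin.

MRS = 0.25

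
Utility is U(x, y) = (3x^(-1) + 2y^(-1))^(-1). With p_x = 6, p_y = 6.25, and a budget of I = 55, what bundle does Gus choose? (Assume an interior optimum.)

x* = 5, y* = 4

For CES with ρ = -1, MRS = (3/2)·(y/x)^2.
Tangency: set MRS = p_x/p_y = 6/6.25 = 24/25.
So (y/x)^2 = 16/25; taking the square root, y/x = 0.8, i.e. y = 0.8·x.
Substitute into the budget 6·x + 6.25·y = 55: 11·x = 55, so x* = 5 and y* = 0.8·5 = 4.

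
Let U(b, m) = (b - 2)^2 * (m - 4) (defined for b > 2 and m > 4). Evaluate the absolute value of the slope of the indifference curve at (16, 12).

MU_b = 2·(b−2)·(m−4), MU_m = (b−2)^2.
MRS = (2/1)·(m−4)/(b−2).
At (16, 12): MRS = 8/7.
The indifference curve has slope −8/7 at this bundle.

MRS = 8/7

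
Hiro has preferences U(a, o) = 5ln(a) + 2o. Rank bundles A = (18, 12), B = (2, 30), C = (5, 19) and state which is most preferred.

Evaluate utility at each bundle:
U(A) = 38.452.
U(B) = 63.466.
U(C) = 46.047.
Highest utility is B, so B ≻ C ≻ A.

Bundle B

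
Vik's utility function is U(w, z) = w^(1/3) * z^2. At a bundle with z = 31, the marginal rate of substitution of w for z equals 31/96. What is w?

MU_w = 1/3·w^(-2/3)·z^2 and MU_z = 2·w^(1/3)·z.
MRS = MU_w/MU_z = (1/6)·z/w.
Substitute z = 31: MRS = (31/6)/w. Setting (31/6)/w = 31/96 gives w = (31/6)/(31/96) = 16.

w = 16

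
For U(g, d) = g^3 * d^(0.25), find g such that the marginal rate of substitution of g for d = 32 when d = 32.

g = 12

MU_g = 3·g^2·d^(0.25) and MU_d = 0.25·g^3·d^(-0.75).
MRS = MU_g/MU_d = (12)·d/g.
Substitute d = 32: MRS = 384/g. Setting 384/g = 32 gives g = 384/32 = 12.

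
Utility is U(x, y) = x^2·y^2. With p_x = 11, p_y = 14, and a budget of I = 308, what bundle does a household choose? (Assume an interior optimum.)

MU_x = 2·x·y^2 and MU_y = 2·x^2·y.
MRS = MU_x/MU_y = y/x.
Tangency: set MRS = p_x/p_y = 11/14.
So y/x = 11/14, i.e. y = (11/14)·x.
Substitute into the budget 11·x + 14·y = 308: 22·x = 308, so x* = 14.
Then y* = (11/14)·14 = 11.

x* = 14, y* = 11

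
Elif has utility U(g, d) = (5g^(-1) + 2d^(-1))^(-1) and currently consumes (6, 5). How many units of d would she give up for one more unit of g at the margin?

For CES with ρ = -1, MRS = (5/2)·(d/g)^2.
At (6, 5): MRS = 125/72.
The indifference curve has slope −125/72 at this bundle.

MRS = 125/72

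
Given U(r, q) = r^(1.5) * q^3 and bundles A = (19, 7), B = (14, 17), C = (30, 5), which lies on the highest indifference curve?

Evaluate utility at each bundle:
U(A) = 28406.944.
U(B) = 257358.678.
U(C) = 20539.596.
Highest utility is B, so B ≻ A ≻ C.

Bundle B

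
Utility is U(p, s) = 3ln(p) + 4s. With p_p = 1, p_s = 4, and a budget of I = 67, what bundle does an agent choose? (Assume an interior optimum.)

p* = 3, s* = 16

MU_p = 3/p, MU_s = 4.
MRS = 3/p ÷ 4.
Tangency: set MRS = p_p/p_s = 1/4 = 0.25.
MRS depends only on p: 0.75/p = 0.25 ⇒ p* = 0.75/0.25 = 3.
From the budget, 4·s = 67 − 1·3 = 64, so s* = 16.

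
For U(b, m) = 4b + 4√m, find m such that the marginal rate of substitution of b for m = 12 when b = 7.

MU_b = 4, MU_m = 4/(2√m).
MRS = 4 ÷ (4/(2√m)).
MRS depends only on m: 2·√m = 12 ⇒ √m = 12/2 = 6 ⇒ m = 36.

m = 36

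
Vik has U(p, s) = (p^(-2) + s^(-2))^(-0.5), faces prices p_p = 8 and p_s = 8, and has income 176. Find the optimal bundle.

For CES with ρ = -2, MRS = (s/p)^3.
Tangency: set MRS = p_p/p_s = 8/8 = 1.
So (s/p)^3 = 1; taking the cube root, s/p = 1, i.e. s = p.
Substitute into the budget 8·p + 8·s = 176: 16·p = 176, so p* = 11 and s* = 11.

p* = 11, s* = 11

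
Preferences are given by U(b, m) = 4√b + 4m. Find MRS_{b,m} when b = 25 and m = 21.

MRS = 0.1

MU_b = 4/(2√b), MU_m = 4.
MRS = 4/(2√b) ÷ 4.
At (25, 21): MRS = 0.1.
That is, one extra unit of b is worth 0.1 units of m at the margin.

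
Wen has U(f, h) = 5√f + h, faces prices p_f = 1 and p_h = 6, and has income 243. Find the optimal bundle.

MU_f = 5/(2√f), MU_h = 1.
MRS = 5/(2√f) ÷ 1.
Tangency: set MRS = p_f/p_h = 1/6.
MRS depends only on f: 2.5/√f = 1/6 ⇒ √f = 2.5/(1/6) = 15 ⇒ f* = 225.
From the budget, 6·h = 243 − 1·225 = 18, so h* = 3.

f* = 225, h* = 3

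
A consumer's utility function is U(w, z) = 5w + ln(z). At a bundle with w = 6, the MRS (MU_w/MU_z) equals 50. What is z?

z = 10

MU_w = 5, MU_z = 1/z.
MRS = 5 ÷ (1/z).
MRS depends only on z: 5·z = 50 ⇒ z = 50/5 = 10.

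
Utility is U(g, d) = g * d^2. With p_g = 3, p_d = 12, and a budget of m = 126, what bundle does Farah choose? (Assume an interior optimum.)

MU_g = d^2 and MU_d = 2·g·d.
MRS = MU_g/MU_d = (1/2)·d/g.
Tangency: set MRS = p_g/p_d = 3/12 = 0.25.
So (1/2)·d/g = 0.25, i.e. d = 0.5·g.
Substitute into the budget 3·g + 12·d = 126: 9·g = 126, so g* = 14.
Then d* = 0.5·14 = 7.

g* = 14, d* = 7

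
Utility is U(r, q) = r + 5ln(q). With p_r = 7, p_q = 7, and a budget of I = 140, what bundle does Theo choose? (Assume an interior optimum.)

r* = 15, q* = 5

MU_r = 1, MU_q = 5/q.
MRS = 1 ÷ (5/q).
Tangency: set MRS = p_r/p_q = 7/7 = 1.
MRS depends only on q: 0.2·q = 1 ⇒ q* = 1/0.2 = 5.
From the budget, 7·r = 140 − 7·5 = 105, so r* = 15.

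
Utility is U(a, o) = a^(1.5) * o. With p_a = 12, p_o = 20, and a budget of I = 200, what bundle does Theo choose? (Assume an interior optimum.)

a* = 10, o* = 4

MU_a = 1.5·√a·o and MU_o = a^(1.5).
MRS = MU_a/MU_o = (1.5)·o/a.
Tangency: set MRS = p_a/p_o = 12/20 = 0.6.
So (1.5)·o/a = 0.6, i.e. o = 0.4·a.
Substitute into the budget 12·a + 20·o = 200: 20·a = 200, so a* = 10.
Then o* = 0.4·10 = 4.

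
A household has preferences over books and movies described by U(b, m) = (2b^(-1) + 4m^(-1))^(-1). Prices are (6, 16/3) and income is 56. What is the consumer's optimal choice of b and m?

b* = 4, m* = 6

For CES with ρ = -1, MRS = (2/4)·(m/b)^2.
Tangency: set MRS = p_b/p_m = 6/(16/3) = 1.125.
So (m/b)^2 = 2.25; taking the square root, m/b = 1.5, i.e. m = 1.5·b.
Substitute into the budget 6·b + (16/3)·m = 56: 14·b = 56, so b* = 4 and m* = 1.5·4 = 6.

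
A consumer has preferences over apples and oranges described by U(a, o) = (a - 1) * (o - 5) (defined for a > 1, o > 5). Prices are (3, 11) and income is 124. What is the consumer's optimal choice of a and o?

MU_a = (o−5), MU_o = (a−1).
MRS = (o−5)/(a−1).
Tangency: set MRS = p_a/p_o = 3/11.
So (o − 5)/(a − 1) = 3/11, i.e. (o − 5) = (3/11)·(a − 1).
Rewrite the budget in excess-of-subsistence terms: 3·(a − 1) + 11·(o − 5) = 124 − 3·1 − 11·5 = 66.
Substituting, 6·(a − 1) = 66, so a − 1 = 11 and a* = 12.
Then o − 5 = (3/11)·11 = 3, so o* = 8.

a* = 12, o* = 8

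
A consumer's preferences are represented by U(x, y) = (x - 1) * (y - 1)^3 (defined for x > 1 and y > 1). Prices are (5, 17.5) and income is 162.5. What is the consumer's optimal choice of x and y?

MU_x = (y−1)^3, MU_y = 3·(x−1)·(y−1)^2.
MRS = (1/3)·(y−1)/(x−1).
Tangency: set MRS = p_x/p_y = 5/17.5 = 2/7.
So (1/3)·(y − 1)/(x − 1) = 2/7, i.e. (y − 1) = (6/7)·(x − 1).
Rewrite the budget in excess-of-subsistence terms: 5·(x − 1) + 17.5·(y − 1) = 162.5 − 5·1 − 17.5·1 = 140.
Substituting, 20·(x − 1) = 140, so x − 1 = 7 and x* = 8.
Then y − 1 = (6/7)·7 = 6, so y* = 7.

x* = 8, y* = 7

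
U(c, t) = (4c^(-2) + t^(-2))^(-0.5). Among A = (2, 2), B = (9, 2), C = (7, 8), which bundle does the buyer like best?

Evaluate utility at each bundle:
U(A) = 0.894.
U(B) = 1.828.
U(C) = 3.207.
Highest utility is C, so C ≻ B ≻ A.

Bundle C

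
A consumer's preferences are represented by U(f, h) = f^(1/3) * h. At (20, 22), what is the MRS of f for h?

MU_f = 1/3·f^(-2/3)·h and MU_h = f^(1/3).
MRS = MU_f/MU_h = (1/3)·h/f.
At (20, 22): MRS = 11/30.
The indifference curve has slope −11/30 at this bundle.

MRS = 11/30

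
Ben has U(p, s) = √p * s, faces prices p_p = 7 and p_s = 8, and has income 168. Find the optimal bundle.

p* = 8, s* = 14

MU_p = 0.5·p^(-0.5)·s and MU_s = √p.
MRS = MU_p/MU_s = (0.5)·s/p.
Tangency: set MRS = p_p/p_s = 7/8 = 0.875.
So (0.5)·s/p = 0.875, i.e. s = 1.75·p.
Substitute into the budget 7·p + 8·s = 168: 21·p = 168, so p* = 8.
Then s* = 1.75·8 = 14.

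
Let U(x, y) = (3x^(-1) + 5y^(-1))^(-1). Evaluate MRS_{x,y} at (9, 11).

MRS = 121/135

For CES with ρ = -1, MRS = (3/5)·(y/x)^2.
At (9, 11): MRS = 121/135.
So at (9, 11) the consumer would give up 121/135 units of y for one more unit of x.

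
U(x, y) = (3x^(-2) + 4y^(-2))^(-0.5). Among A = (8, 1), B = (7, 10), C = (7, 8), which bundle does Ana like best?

Bundle B

Evaluate utility at each bundle:
U(A) = 0.497.
U(B) = 3.143.
U(C) = 2.843.
Highest utility is B, so B ≻ C ≻ A.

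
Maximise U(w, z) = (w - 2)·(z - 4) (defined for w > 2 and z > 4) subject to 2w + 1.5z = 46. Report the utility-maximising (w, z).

MU_w = (z−4), MU_z = (w−2).
MRS = (z−4)/(w−2).
Tangency: set MRS = p_w/p_z = 2/1.5 = 4/3.
So (z − 4)/(w − 2) = 4/3, i.e. (z − 4) = (4/3)·(w − 2).
Rewrite the budget in excess-of-subsistence terms: 2·(w − 2) + 1.5·(z − 4) = 46 − 2·2 − 1.5·4 = 36.
Substituting, 4·(w − 2) = 36, so w − 2 = 9 and w* = 11.
Then z − 4 = (4/3)·9 = 12, so z* = 16.

w* = 11, z* = 16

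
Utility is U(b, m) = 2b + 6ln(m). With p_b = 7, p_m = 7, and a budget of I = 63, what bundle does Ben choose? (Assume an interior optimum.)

b* = 6, m* = 3

MU_b = 2, MU_m = 6/m.
MRS = 2 ÷ (6/m).
Tangency: set MRS = p_b/p_m = 7/7 = 1.
MRS depends only on m: (1/3)·m = 1 ⇒ m* = 1/(1/3) = 3.
From the budget, 7·b = 63 − 7·3 = 42, so b* = 6.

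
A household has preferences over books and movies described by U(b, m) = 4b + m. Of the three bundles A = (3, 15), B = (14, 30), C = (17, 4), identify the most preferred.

Evaluate utility at each bundle:
U(A) = 27.
U(B) = 86.
U(C) = 72.
Highest utility is B, so B ≻ C ≻ A.

Bundle B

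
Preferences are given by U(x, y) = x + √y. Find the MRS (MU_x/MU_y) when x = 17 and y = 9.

MRS = 6

MU_x = 1, MU_y = 1/(2√y).
MRS = 1 ÷ (1/(2√y)).
At (17, 9): MRS = 6.
That is, one extra unit of x is worth 6 units of y at the margin.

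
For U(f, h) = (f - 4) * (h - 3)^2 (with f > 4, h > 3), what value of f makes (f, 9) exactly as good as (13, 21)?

U(13, 21) = 2916.
Set U(f, 9) = 2916 and solve.
With h = 9: (9 − 3)^2 = 36, so (f − 4) = 2916/36 = 81.
So f = 4 + 81 = 85.
Check: U(85, 9) = 2916.

f = 85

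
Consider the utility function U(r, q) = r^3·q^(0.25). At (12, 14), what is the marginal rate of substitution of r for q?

MU_r = 3·r^2·q^(0.25) and MU_q = 0.25·r^3·q^(-0.75).
MRS = MU_r/MU_q = (12)·q/r.
At (12, 14): MRS = 14.
The indifference curve has slope −14 at this bundle.

MRS = 14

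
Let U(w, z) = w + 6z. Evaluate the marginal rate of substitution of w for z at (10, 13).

MU_w = 1, MU_z = 6, so MRS = 1/6 at every bundle.
At (10, 13): MRS = 1/6.
So at (10, 13) the consumer would give up 1/6 units of z for one more unit of w.

MRS = 1/6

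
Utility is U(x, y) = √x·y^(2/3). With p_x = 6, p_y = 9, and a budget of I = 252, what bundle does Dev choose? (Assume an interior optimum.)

MU_x = 0.5·x^(-0.5)·y^(2/3) and MU_y = 2/3·√x·y^(-1/3).
MRS = MU_x/MU_y = (0.75)·y/x.
Tangency: set MRS = p_x/p_y = 6/9 = 2/3.
So (0.75)·y/x = 2/3, i.e. y = (8/9)·x.
Substitute into the budget 6·x + 9·y = 252: 14·x = 252, so x* = 18.
Then y* = (8/9)·18 = 16.

x* = 18, y* = 16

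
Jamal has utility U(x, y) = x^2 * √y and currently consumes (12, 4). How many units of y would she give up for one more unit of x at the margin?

MU_x = 2·x·√y and MU_y = 0.5·x^2·y^(-0.5).
MRS = MU_x/MU_y = (4)·y/x.
At (12, 4): MRS = 4/3.
So at (12, 4) the consumer would give up 4/3 units of y for one more unit of x.

MRS = 4/3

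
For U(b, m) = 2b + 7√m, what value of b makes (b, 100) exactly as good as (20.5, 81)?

b = 17

U(20.5, 81) = 104.
Set U(b, 100) = 104 and solve.
With m = 100: √100 = 10, so 2b = 104 − 7·10 = 34 and b = 17.
Check: U(17, 100) = 104.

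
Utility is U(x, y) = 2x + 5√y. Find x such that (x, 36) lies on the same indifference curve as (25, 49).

U(25, 49) = 85.
Set U(x, 36) = 85 and solve.
With y = 36: √36 = 6, so 2x = 85 − 5·6 = 55 and x = 27.5.
Check: U(27.5, 36) = 85.

x = 27.5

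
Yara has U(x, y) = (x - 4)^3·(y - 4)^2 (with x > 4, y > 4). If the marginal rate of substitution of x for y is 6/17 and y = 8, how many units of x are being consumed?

MU_x = 3·(x−4)^2·(y−4)^2, MU_y = 2·(x−4)^3·(y−4).
MRS = (3/2)·(y−4)/(x−4).
Substitute y = 8: MRS = 6/(x − 4). Setting this equal to 6/17 gives x − 4 = 6/(6/17) = 17, so x = 21.

x = 21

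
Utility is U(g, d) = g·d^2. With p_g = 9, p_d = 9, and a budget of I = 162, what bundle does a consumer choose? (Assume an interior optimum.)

g* = 6, d* = 12

MU_g = d^2 and MU_d = 2·g·d.
MRS = MU_g/MU_d = (1/2)·d/g.
Tangency: set MRS = p_g/p_d = 9/9 = 1.
So (1/2)·d/g = 1, i.e. d = 2·g.
Substitute into the budget 9·g + 9·d = 162: 27·g = 162, so g* = 6.
Then d* = 2·6 = 12.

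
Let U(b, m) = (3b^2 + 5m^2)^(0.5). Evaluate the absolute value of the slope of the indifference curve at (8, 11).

For CES with ρ = 2, MRS = (3/5)·(m/b)^(-1).
At (8, 11): MRS = 24/55.
The indifference curve has slope −24/55 at this bundle.

MRS = 24/55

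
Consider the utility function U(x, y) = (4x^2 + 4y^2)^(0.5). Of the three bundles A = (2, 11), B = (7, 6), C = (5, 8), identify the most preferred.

Evaluate utility at each bundle:
U(A) = 22.361.
U(B) = 18.439.
U(C) = 18.868.
Highest utility is A, so A ≻ C ≻ B.

Bundle A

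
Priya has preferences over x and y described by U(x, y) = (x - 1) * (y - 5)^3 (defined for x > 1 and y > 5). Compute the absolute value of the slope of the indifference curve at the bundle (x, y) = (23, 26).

MU_x = (y−5)^3, MU_y = 3·(x−1)·(y−5)^2.
MRS = (1/3)·(y−5)/(x−1).
At (23, 26): MRS = 7/22.
So at (23, 26) the consumer would give up 7/22 units of y for one more unit of x.

MRS = 7/22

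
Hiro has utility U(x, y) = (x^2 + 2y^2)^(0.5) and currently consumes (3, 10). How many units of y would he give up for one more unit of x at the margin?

MRS = 0.15

For CES with ρ = 2, MRS = (1/2)·(y/x)^(-1).
At (3, 10): MRS = 0.15.
So at (3, 10) the consumer would give up 0.15 units of y for one more unit of x.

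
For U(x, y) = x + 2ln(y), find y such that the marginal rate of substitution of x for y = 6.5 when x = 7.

MU_x = 1, MU_y = 2/y.
MRS = 1 ÷ (2/y).
MRS depends only on y: 0.5·y = 6.5 ⇒ y = 6.5/0.5 = 13.

y = 13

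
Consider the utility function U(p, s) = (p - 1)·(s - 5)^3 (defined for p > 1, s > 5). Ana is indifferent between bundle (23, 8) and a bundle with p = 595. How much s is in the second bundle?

s = 6

U(23, 8) = 594.
Set U(595, s) = 594 and solve.
With p = 595: (595 − 1) = 594, so (s − 5)^3 = 594/594 = 1.
Taking the cube root (with s > 5): s − 5 = 1, so s = 6.
Check: U(595, 6) = 594.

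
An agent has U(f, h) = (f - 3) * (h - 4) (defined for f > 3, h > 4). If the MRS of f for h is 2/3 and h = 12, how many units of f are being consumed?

f = 15

MU_f = (h−4), MU_h = (f−3).
MRS = (h−4)/(f−3).
Substitute h = 12: MRS = 8/(f − 3). Setting this equal to 2/3 gives f − 3 = 8/(2/3) = 12, so f = 15.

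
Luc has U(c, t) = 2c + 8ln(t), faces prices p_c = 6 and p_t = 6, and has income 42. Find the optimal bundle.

MU_c = 2, MU_t = 8/t.
MRS = 2 ÷ (8/t).
Tangency: set MRS = p_c/p_t = 6/6 = 1.
MRS depends only on t: 0.25·t = 1 ⇒ t* = 1/0.25 = 4.
From the budget, 6·c = 42 − 6·4 = 18, so c* = 3.

c* = 3, t* = 4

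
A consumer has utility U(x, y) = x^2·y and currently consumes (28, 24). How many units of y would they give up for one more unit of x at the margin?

MRS = 12/7

MU_x = 2·x·y and MU_y = x^2.
MRS = MU_x/MU_y = (2/1)·y/x.
At (28, 24): MRS = 12/7.
That is, one extra unit of x is worth 12/7 units of y at the margin.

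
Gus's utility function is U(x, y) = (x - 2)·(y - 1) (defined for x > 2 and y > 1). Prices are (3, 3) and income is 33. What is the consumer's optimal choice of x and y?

x* = 6, y* = 5

MU_x = (y−1), MU_y = (x−2).
MRS = (y−1)/(x−2).
Tangency: set MRS = p_x/p_y = 3/3 = 1.
So (y − 1)/(x − 2) = 1, i.e. (y − 1) = (x − 2).
Rewrite the budget in excess-of-subsistence terms: 3·(x − 2) + 3·(y − 1) = 33 − 3·2 − 3·1 = 24.
Substituting, 6·(x − 2) = 24, so x − 2 = 4 and x* = 6.
Then y − 1 = 4, so y* = 5.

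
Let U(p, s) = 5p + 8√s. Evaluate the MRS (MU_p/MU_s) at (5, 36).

MU_p = 5, MU_s = 8/(2√s).
MRS = 5 ÷ (8/(2√s)).
At (5, 36): MRS = 7.5.
The indifference curve has slope −7.5 at this bundle.

MRS = 7.5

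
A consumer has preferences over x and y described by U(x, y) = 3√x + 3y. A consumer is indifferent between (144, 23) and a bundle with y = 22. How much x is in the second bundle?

x = 169

U(144, 23) = 105.
Set U(x, 22) = 105 and solve.
With y = 22: 3√x = 105 − 3·22 = 39, so √x = 13 and x = 169.
Check: U(169, 22) = 105.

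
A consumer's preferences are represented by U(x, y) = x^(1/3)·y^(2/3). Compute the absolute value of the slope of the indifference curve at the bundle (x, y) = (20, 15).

MU_x = 1/3·x^(-2/3)·y^(2/3) and MU_y = 2/3·x^(1/3)·y^(-1/3).
MRS = MU_x/MU_y = (0.5)·y/x.
At (20, 15): MRS = 0.375.
So at (20, 15) the consumer would give up 0.375 units of y for one more unit of x.

MRS = 0.375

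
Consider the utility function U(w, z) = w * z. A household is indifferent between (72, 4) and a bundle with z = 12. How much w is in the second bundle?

w = 24

U(72, 4) = 288.
Set U(w, 12) = 288 and solve.
With z = 12: w = 288/12 = 24.
Check: U(24, 12) = 288.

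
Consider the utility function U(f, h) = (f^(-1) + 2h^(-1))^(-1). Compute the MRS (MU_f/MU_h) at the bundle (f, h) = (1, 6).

For CES with ρ = -1, MRS = (1/2)·(h/f)^2.
At (1, 6): MRS = 18.
That is, one extra unit of f is worth 18 units of h at the margin.

MRS = 18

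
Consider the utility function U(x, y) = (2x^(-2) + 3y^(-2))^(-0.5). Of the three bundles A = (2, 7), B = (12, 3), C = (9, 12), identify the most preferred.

Evaluate utility at each bundle:
U(A) = 1.335.
U(B) = 1.697.
U(C) = 4.687.
Highest utility is C, so C ≻ B ≻ A.

Bundle C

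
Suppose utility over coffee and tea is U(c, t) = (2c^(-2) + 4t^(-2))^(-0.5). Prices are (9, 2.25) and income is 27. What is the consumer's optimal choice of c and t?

For CES with ρ = -2, MRS = (2/4)·(t/c)^3.
Tangency: set MRS = p_c/p_t = 9/2.25 = 4.
So (t/c)^3 = 8; taking the cube root, t/c = 2, i.e. t = 2·c.
Substitute into the budget 9·c + 2.25·t = 27: 13.5·c = 27, so c* = 2 and t* = 2·2 = 4.

c* = 2, t* = 4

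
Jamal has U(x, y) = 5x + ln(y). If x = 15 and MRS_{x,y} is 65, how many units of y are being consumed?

MU_x = 5, MU_y = 1/y.
MRS = 5 ÷ (1/y).
MRS depends only on y: 5·y = 65 ⇒ y = 65/5 = 13.

y = 13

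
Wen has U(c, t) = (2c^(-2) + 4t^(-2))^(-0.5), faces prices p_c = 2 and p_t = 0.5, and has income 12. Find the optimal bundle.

For CES with ρ = -2, MRS = (2/4)·(t/c)^3.
Tangency: set MRS = p_c/p_t = 2/0.5 = 4.
So (t/c)^3 = 8; taking the cube root, t/c = 2, i.e. t = 2·c.
Substitute into the budget 2·c + 0.5·t = 12: 3·c = 12, so c* = 4 and t* = 2·4 = 8.

c* = 4, t* = 8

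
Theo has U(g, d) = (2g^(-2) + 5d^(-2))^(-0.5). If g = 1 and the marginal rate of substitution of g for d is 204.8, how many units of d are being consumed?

d = 8

For CES with ρ = -2, MRS = (2/5)·(d/g)^3.
Setting (2/5)·(d/1)^3 = 204.8 gives (d/1)^3 = 512, so d/1 = 8 and d = 8.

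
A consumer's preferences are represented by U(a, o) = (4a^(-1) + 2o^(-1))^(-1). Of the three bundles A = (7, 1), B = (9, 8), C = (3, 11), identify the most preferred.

Evaluate utility at each bundle:
U(A) = 0.389.
U(B) = 1.440.
U(C) = 0.660.
Highest utility is B, so B ≻ C ≻ A.

Bundle B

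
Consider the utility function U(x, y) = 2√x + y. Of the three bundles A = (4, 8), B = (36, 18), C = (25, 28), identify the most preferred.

Bundle C

Evaluate utility at each bundle:
U(A) = 12.000.
U(B) = 30.000.
U(C) = 38.000.
Highest utility is C, so C ≻ B ≻ A.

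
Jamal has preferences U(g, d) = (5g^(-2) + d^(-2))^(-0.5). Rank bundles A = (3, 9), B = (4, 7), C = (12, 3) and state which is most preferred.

Evaluate utility at each bundle:
U(A) = 1.327.
U(B) = 1.733.
U(C) = 2.619.
Highest utility is C, so C ≻ B ≻ A.

Bundle C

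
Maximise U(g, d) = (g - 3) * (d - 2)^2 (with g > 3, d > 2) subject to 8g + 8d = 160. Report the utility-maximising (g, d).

g* = 8, d* = 12

MU_g = (d−2)^2, MU_d = 2·(g−3)·(d−2).
MRS = (1/2)·(d−2)/(g−3).
Tangency: set MRS = p_g/p_d = 8/8 = 1.
So (1/2)·(d − 2)/(g − 3) = 1, i.e. (d − 2) = 2·(g − 3).
Rewrite the budget in excess-of-subsistence terms: 8·(g − 3) + 8·(d − 2) = 160 − 8·3 − 8·2 = 120.
Substituting, 24·(g − 3) = 120, so g − 3 = 5 and g* = 8.
Then d − 2 = 2·5 = 10, so d* = 12.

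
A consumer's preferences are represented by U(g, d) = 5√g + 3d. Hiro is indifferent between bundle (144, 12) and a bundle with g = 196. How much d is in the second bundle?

U(144, 12) = 96.
Set U(196, d) = 96 and solve.
With g = 196: √196 = 14, so 3d = 96 − 5·14 = 26 and d = 26/3.
Check: U(196, 26/3) = 96.

d = 26/3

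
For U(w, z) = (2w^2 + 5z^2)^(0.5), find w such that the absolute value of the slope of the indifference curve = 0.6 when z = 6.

w = 9

For CES with ρ = 2, MRS = (2/5)·(z/w)^(-1).
Setting (2/5)·(6/w)^(-1) = 0.6 gives (6/w)^(-1) = 1.5, so 6/w = 2/3 and w = 9.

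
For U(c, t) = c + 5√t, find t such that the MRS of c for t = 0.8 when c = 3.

MU_c = 1, MU_t = 5/(2√t).
MRS = 1 ÷ (5/(2√t)).
MRS depends only on t: 0.4·√t = 0.8 ⇒ √t = 0.8/0.4 = 2 ⇒ t = 4.

t = 4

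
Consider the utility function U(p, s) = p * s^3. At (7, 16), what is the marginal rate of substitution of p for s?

MRS = 16/21

MU_p = s^3 and MU_s = 3·p·s^2.
MRS = MU_p/MU_s = (1/3)·s/p.
At (7, 16): MRS = 16/21.
So at (7, 16) the consumer would give up 16/21 units of s for one more unit of p.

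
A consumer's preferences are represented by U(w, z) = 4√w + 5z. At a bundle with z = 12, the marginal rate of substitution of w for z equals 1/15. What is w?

MU_w = 4/(2√w), MU_z = 5.
MRS = 4/(2√w) ÷ 5.
MRS depends only on w: 0.4/√w = 1/15 ⇒ √w = 0.4/(1/15) = 6 ⇒ w = 36.

w = 36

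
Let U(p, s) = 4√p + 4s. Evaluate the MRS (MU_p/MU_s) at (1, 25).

MU_p = 4/(2√p), MU_s = 4.
MRS = 4/(2√p) ÷ 4.
At (1, 25): MRS = 0.5.
So at (1, 25) the consumer would give up 0.5 units of s for one more unit of p.

MRS = 0.5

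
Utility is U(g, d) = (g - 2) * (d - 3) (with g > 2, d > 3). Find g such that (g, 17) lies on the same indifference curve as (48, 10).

U(48, 10) = 322.
Set U(g, 17) = 322 and solve.
With d = 17: (17 − 3) = 14, so (g − 2) = 322/14 = 23.
So g = 2 + 23 = 25.
Check: U(25, 17) = 322.

g = 25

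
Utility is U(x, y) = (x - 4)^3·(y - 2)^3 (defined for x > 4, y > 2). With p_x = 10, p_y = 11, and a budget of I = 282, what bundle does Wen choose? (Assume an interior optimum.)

MU_x = 3·(x−4)^2·(y−2)^3, MU_y = 3·(x−4)^3·(y−2)^2.
MRS = (y−2)/(x−4).
Tangency: set MRS = p_x/p_y = 10/11.
So (y − 2)/(x − 4) = 10/11, i.e. (y − 2) = (10/11)·(x − 4).
Rewrite the budget in excess-of-subsistence terms: 10·(x − 4) + 11·(y − 2) = 282 − 10·4 − 11·2 = 220.
Substituting, 20·(x − 4) = 220, so x − 4 = 11 and x* = 15.
Then y − 2 = (10/11)·11 = 10, so y* = 12.

x* = 15, y* = 12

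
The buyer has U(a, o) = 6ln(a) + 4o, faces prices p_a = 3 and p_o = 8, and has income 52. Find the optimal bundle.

MU_a = 6/a, MU_o = 4.
MRS = 6/a ÷ 4.
Tangency: set MRS = p_a/p_o = 3/8 = 0.375.
MRS depends only on a: 1.5/a = 0.375 ⇒ a* = 1.5/0.375 = 4.
From the budget, 8·o = 52 − 3·4 = 40, so o* = 5.

a* = 4, o* = 5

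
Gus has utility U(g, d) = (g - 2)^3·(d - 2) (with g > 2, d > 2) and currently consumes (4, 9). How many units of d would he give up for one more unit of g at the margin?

MU_g = 3·(g−2)^2·(d−2), MU_d = (g−2)^3.
MRS = (3/1)·(d−2)/(g−2).
At (4, 9): MRS = 10.5.
The indifference curve has slope −10.5 at this bundle.

MRS = 10.5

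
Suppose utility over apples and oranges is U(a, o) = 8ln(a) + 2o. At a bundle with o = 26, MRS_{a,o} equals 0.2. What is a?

a = 20

MU_a = 8/a, MU_o = 2.
MRS = 8/a ÷ 2.
MRS depends only on a: 4/a = 0.2 ⇒ a = 4/0.2 = 20.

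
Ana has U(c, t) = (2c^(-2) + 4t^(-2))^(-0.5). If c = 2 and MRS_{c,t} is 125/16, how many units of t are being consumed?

t = 5

For CES with ρ = -2, MRS = (2/4)·(t/c)^3.
Setting (2/4)·(t/2)^3 = 125/16 gives (t/2)^3 = 15.625, so t/2 = 2.5 and t = 5.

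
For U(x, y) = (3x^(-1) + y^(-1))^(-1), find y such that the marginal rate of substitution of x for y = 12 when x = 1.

y = 2

For CES with ρ = -1, MRS = (3/1)·(y/x)^2.
Setting (3/1)·(y/1)^2 = 12 gives (y/1)^2 = 4, so y/1 = 2 and y = 2.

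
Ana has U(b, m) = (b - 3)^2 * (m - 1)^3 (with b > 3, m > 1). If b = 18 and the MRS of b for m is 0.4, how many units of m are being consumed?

m = 10

MU_b = 2·(b−3)·(m−1)^3, MU_m = 3·(b−3)^2·(m−1)^2.
MRS = (2/3)·(m−1)/(b−3).
Substitute b = 18: MRS = (m − 1)/22.5. Setting this equal to 0.4 gives m − 1 = 0.4·22.5 = 9, so m = 10.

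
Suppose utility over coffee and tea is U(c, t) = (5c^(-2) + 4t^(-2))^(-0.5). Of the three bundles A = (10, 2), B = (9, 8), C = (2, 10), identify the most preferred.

Bundle B

Evaluate utility at each bundle:
U(A) = 0.976.
U(B) = 2.837.
U(C) = 0.880.
Highest utility is B, so B ≻ A ≻ C.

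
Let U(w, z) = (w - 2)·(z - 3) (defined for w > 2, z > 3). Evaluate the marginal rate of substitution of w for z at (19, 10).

MU_w = (z−3), MU_z = (w−2).
MRS = (z−3)/(w−2).
At (19, 10): MRS = 7/17.
That is, one extra unit of w is worth 7/17 units of z at the margin.

MRS = 7/17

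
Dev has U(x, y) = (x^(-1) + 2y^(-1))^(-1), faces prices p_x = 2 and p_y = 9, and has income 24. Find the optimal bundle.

x* = 3, y* = 2

For CES with ρ = -1, MRS = (1/2)·(y/x)^2.
Tangency: set MRS = p_x/p_y = 2/9.
So (y/x)^2 = 4/9; taking the square root, y/x = 2/3, i.e. y = (2/3)·x.
Substitute into the budget 2·x + 9·y = 24: 8·x = 24, so x* = 3 and y* = (2/3)·3 = 2.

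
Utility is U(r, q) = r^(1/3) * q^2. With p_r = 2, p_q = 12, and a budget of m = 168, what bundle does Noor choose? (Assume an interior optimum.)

MU_r = 1/3·r^(-2/3)·q^2 and MU_q = 2·r^(1/3)·q.
MRS = MU_r/MU_q = (1/6)·q/r.
Tangency: set MRS = p_r/p_q = 2/12 = 1/6.
So (1/6)·q/r = 1/6, i.e. q = r.
Substitute into the budget 2·r + 12·q = 168: 14·r = 168, so r* = 12.
Then q* = 12.

r* = 12, q* = 12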